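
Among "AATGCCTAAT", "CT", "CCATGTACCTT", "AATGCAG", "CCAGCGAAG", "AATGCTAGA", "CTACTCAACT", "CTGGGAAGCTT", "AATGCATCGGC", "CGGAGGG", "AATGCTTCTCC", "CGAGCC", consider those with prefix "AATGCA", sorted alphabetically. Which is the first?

AATGCAG

Filter for "AATGCA…" and sort: "AATGCAG", "AATGCATCGGC"
Position 1: AATGCAG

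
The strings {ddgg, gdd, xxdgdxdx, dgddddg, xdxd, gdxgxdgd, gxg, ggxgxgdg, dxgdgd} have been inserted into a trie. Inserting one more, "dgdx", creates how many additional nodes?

1

The longest prefix of "dgdx" already in the trie is "dgd" (length 3).
So 4 − 3 = 1 new nodes.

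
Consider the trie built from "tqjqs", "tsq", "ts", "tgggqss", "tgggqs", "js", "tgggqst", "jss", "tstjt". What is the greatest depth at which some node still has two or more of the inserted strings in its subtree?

The deepest shared node is where two words last agree before diverging.
"tgggqs" and "tgggqss" agree on "tgggqs" (6 characters) before diverging; nothing deeper is shared.
Longest shared-prefix length: 6

6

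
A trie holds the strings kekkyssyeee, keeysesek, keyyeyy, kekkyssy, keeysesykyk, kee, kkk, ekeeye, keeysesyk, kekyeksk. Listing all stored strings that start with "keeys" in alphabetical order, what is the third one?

Filter for "keeys…" and sort: "keeysesek", "keeysesyk", "keeysesykyk"
The 3rd is keeysesykyk.

keeysesykyk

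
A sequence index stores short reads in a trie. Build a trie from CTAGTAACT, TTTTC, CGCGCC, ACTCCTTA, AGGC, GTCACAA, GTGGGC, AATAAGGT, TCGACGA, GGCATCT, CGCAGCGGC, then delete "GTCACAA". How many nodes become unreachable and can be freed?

5

After clearing the end-marker at "GTCACAA", prune upward until reaching a node still needed by another word.
The suffix "CACAA" (5 nodes) is used only by "GTCACAA"; the node for "GT" still has the child "G", so pruning stops there.
Nodes removed: 5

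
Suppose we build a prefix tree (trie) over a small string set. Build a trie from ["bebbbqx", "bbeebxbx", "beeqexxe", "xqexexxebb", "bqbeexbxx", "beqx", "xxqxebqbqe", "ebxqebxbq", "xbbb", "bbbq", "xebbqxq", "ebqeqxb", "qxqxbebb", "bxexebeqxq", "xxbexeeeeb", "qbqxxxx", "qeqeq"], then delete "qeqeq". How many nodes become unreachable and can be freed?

4

After clearing the end-marker at "qeqeq", prune upward until reaching a node still needed by another word.
The suffix "eqeq" (4 nodes) is used only by "qeqeq"; the node for "q" still has the child "x", so pruning stops there.
Nodes removed: 4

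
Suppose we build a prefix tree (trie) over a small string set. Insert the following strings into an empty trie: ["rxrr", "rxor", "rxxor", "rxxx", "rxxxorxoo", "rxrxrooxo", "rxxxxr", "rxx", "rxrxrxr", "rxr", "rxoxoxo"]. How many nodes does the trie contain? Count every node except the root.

Trie structure (* marks end of a word):
(root)
└─ r
   └─ x
      ├─ o
      │  ├─ r *
      │  └─ x
      │     └─ o
      │        └─ x
      │           └─ o *
      ├─ r *
      │  ├─ r *
      │  └─ x
      │     └─ r
      │        ├─ o
      │        │  └─ o
      │        │     └─ x
      │        │        └─ o *
      │        └─ x
      │           └─ r *
      └─ x *
         ├─ o
         │  └─ r *
         └─ x *
            ├─ o
            │  └─ r
            │     └─ x
            │        └─ o
            │           └─ o *
            └─ x
               └─ r *
Counting every labelled node above: 29.

29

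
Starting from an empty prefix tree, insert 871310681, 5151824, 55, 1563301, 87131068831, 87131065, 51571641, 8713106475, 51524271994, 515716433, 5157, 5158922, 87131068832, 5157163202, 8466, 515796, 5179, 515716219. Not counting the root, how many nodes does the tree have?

For each word, the new-node count is its length minus the longest prefix already in the trie:
  "871310681" → 9 new (8, 7, 1, 3, 1, 0, 6, 8, 1)
  "5151824" → 7 new (5, 1, 5, 1, 8, 2, 4)
  "55" → prefix "5" already present; 1 new (5)
  "1563301" → 7 new (1, 5, 6, 3, 3, 0, 1)
  "87131068831" → prefix "87131068" already present; 3 new (8, 3, 1)
  "87131065" → prefix "8713106" already present; 1 new (5)
  "51571641" → prefix "515" already present; 5 new (7, 1, 6, 4, 1)
  "8713106475" → prefix "8713106" already present; 3 new (4, 7, 5)
  "51524271994" → prefix "515" already present; 8 new (2, 4, 2, 7, 1, 9, 9, 4)
  "515716433" → prefix "5157164" already present; 2 new (3, 3)
  "5157" → prefix "5157" already present; 0 new (none)
  "5158922" → prefix "515" already present; 4 new (8, 9, 2, 2)
  "87131068832" → prefix "8713106883" already present; 1 new (2)
  "5157163202" → prefix "515716" already present; 4 new (3, 2, 0, 2)
  "8466" → prefix "8" already present; 3 new (4, 6, 6)
  "515796" → prefix "5157" already present; 2 new (9, 6)
  "5179" → prefix "51" already present; 2 new (7, 9)
  "515716219" → prefix "515716" already present; 3 new (2, 1, 9)
Total nodes = 9 + 7 + 1 + 7 + 3 + 1 + 5 + 3 + 8 + 2 + 0 + 4 + 1 + 4 + 3 + 2 + 2 + 3 = 65

65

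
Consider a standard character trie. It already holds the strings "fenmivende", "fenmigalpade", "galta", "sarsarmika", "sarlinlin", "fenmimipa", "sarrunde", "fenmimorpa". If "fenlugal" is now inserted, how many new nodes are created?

Walking "fenlugal" from the root, the first 3 characters ("fen") follow existing edges; "l" is the first miss.
New nodes needed: |"fenlugal"| − 3 = 8 − 3 = 5.

5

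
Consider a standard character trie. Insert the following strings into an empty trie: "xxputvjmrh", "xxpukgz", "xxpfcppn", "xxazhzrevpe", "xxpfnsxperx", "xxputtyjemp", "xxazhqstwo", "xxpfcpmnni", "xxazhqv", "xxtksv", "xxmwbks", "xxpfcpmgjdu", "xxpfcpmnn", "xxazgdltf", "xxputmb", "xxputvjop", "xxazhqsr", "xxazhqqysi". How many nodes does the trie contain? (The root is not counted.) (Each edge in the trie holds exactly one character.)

77

Insert word by word; a character creates a node only if that edge doesn't already exist:
  "xxputvjmrh" → 10 new (x, x, p, u, t, v, j, m, r, h)
  "xxpukgz" → prefix "xxpu" already present; 3 new (k, g, z)
  "xxpfcppn" → prefix "xxp" already present; 5 new (f, c, p, p, n)
  "xxazhzrevpe" → prefix "xx" already present; 9 new (a, z, h, z, r, e, v, p, e)
  "xxpfnsxperx" → prefix "xxpf" already present; 7 new (n, s, x, p, e, r, x)
  "xxputtyjemp" → prefix "xxput" already present; 6 new (t, y, j, e, m, p)
  "xxazhqstwo" → prefix "xxazh" already present; 5 new (q, s, t, w, o)
  "xxpfcpmnni" → prefix "xxpfcp" already present; 4 new (m, n, n, i)
  "xxazhqv" → prefix "xxazhq" already present; 1 new (v)
  "xxtksv" → prefix "xx" already present; 4 new (t, k, s, v)
  "xxmwbks" → prefix "xx" already present; 5 new (m, w, b, k, s)
  "xxpfcpmgjdu" → prefix "xxpfcpm" already present; 4 new (g, j, d, u)
  "xxpfcpmnn" → prefix "xxpfcpmnn" already present; 0 new (none)
  "xxazgdltf" → prefix "xxaz" already present; 5 new (g, d, l, t, f)
  "xxputmb" → prefix "xxput" already present; 2 new (m, b)
  "xxputvjop" → prefix "xxputvj" already present; 2 new (o, p)
  "xxazhqsr" → prefix "xxazhqs" already present; 1 new (r)
  "xxazhqqysi" → prefix "xxazhq" already present; 4 new (q, y, s, i)
Total nodes = 10 + 3 + 5 + 9 + 7 + 6 + 5 + 4 + 1 + 4 + 5 + 4 + 0 + 5 + 2 + 2 + 1 + 4 = 77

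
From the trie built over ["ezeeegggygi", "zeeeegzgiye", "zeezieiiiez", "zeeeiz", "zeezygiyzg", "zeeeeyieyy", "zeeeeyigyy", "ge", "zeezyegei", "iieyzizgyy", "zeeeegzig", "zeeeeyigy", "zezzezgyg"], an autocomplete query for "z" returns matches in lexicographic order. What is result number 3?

zeeeeyieyy

Filter for "z…" and sort: "zeeeegzgiye", "zeeeegzig", "zeeeeyieyy", "zeeeeyigy", "zeeeeyigyy", "zeeeiz", "zeezieiiiez", "zeezyegei", "zeezygiyzg", "zezzezgyg"
Position 3: zeeeeyieyy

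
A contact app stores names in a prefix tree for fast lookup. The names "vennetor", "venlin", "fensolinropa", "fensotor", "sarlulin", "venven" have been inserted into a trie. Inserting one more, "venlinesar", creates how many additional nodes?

The longest prefix of "venlinesar" already in the trie is "venlin" (length 6).
Each of the 4 remaining characters creates one node.

4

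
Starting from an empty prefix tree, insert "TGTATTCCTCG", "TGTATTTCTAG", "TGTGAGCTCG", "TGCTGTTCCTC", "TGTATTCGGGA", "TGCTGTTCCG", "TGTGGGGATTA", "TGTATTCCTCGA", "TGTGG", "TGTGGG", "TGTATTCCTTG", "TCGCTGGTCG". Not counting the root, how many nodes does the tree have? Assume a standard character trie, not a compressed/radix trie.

56

Trace insertions, counting only characters that open a new branch:
  "TGTATTCCTCG" → 11 new (T, G, T, A, T, T, C, C, T, C, G)
  "TGTATTTCTAG" → prefix "TGTATT" already present; 5 new (T, C, T, A, G)
  "TGTGAGCTCG" → prefix "TGT" already present; 7 new (G, A, G, C, T, C, G)
  "TGCTGTTCCTC" → prefix "TG" already present; 9 new (C, T, G, T, T, C, C, T, C)
  "TGTATTCGGGA" → prefix "TGTATTC" already present; 4 new (G, G, G, A)
  "TGCTGTTCCG" → prefix "TGCTGTTCC" already present; 1 new (G)
  "TGTGGGGATTA" → prefix "TGTG" already present; 7 new (G, G, G, A, T, T, A)
  "TGTATTCCTCGA" → prefix "TGTATTCCTCG" already present; 1 new (A)
  "TGTGG" → prefix "TGTGG" already present; 0 new (none)
  "TGTGGG" → prefix "TGTGGG" already present; 0 new (none)
  "TGTATTCCTTG" → prefix "TGTATTCCT" already present; 2 new (T, G)
  "TCGCTGGTCG" → prefix "T" already present; 9 new (C, G, C, T, G, G, T, C, G)
Total nodes = 11 + 5 + 7 + 9 + 4 + 1 + 7 + 1 + 0 + 0 + 2 + 9 = 56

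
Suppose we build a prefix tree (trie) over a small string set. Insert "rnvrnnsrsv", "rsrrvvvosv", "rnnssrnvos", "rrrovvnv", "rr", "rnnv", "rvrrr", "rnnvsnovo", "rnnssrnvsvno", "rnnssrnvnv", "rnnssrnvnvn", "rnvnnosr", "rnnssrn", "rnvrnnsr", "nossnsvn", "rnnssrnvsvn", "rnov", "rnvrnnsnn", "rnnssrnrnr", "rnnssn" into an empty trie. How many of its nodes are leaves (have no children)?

14

A leaf is a node with no children — equivalently, the end of a word that is not a proper prefix of any other stored word.
Those words: "nossnsvn", "rnnssn", "rnnssrnrnr", "rnnssrnvnvn", "rnnssrnvos", "rnnssrnvsvno", "rnnvsnovo", "rnov", "rnvnnosr", "rnvrnnsnn", "rnvrnnsrsv", "rrrovvnv", "rsrrvvvosv", "rvrrr"
Leaf count: 14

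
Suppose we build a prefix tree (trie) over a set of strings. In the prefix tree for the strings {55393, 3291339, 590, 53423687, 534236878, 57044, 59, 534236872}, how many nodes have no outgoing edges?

6

A leaf is a node with no children — equivalently, the end of a word that is not a proper prefix of any other stored word.
Those words: "3291339", "534236872", "534236878", "55393", "57044", "590"
Leaf count: 6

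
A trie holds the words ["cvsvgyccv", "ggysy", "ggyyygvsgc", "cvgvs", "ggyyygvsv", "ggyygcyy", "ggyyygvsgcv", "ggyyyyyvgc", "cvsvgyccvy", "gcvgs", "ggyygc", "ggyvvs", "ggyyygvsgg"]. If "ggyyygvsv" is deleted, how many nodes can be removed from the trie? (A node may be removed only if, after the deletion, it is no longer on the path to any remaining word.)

1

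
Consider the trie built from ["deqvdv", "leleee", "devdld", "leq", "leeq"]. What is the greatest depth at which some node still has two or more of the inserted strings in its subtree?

The deepest shared node is where two words last agree before diverging.
"deqvdv" and "devdld" agree on "de" (2 characters) before diverging; nothing deeper is shared.
Longest shared-prefix length: 2

2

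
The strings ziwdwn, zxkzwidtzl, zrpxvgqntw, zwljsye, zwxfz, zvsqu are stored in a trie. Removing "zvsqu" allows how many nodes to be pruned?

4

A node on "zvsqu"'s path can go only if nothing else ends at it or branches off below it.
The suffix "vsqu" (4 nodes) is used only by "zvsqu"; the node for "z" still has the child "i", so pruning stops there.
Nodes removed: 4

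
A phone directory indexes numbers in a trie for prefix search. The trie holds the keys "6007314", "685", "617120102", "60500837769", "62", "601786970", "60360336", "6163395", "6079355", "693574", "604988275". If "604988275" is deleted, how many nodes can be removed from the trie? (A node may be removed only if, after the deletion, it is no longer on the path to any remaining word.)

7

Walk "604988275" from the leaf back toward the root, removing each node that no remaining word uses.
The suffix "4988275" (7 nodes) is used only by "604988275"; the node for "60" still has the child "0", so pruning stops there.
Nodes removed: 7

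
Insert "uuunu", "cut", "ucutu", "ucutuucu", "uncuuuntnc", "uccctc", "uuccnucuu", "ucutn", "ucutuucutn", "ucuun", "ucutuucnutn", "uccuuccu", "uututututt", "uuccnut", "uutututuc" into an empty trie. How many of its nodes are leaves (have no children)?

13

Leaves are exactly the stored words that no other stored word extends.
Those words: "cut", "uccctc", "uccuuccu", "ucutn", "ucutuucnutn", "ucutuucutn", "ucuun", "uncuuuntnc", "uuccnucuu", "uuccnut", "uutututuc", "uututututt", "uuunu"
Leaf count: 13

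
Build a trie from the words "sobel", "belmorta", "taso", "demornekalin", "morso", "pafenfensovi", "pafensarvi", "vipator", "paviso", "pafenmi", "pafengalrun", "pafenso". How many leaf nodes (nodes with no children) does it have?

A leaf is a node with no children — equivalently, the end of a word that is not a proper prefix of any other stored word.
Those words: "belmorta", "demornekalin", "morso", "pafenfensovi", "pafengalrun", "pafenmi", "pafensarvi", "pafenso", "paviso", "sobel", "taso", "vipator"
Leaf count: 12

12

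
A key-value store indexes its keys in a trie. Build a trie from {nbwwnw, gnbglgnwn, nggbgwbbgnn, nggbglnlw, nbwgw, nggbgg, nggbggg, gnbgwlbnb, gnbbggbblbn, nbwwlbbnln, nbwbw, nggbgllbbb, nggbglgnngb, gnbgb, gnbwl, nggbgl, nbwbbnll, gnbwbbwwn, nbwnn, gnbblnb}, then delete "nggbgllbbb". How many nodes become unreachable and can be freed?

After clearing the end-marker at "nggbgllbbb", prune upward until reaching a node still needed by another word.
The suffix "lbbb" (4 nodes) is used only by "nggbgllbbb"; the node for "nggbgl" still has the child "n", so pruning stops there.
Nodes removed: 4

4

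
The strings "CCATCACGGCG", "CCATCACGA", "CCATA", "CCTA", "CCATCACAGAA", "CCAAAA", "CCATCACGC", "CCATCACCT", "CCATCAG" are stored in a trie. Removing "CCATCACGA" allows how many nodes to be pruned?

1

Walk "CCATCACGA" from the leaf back toward the root, removing each node that no remaining word uses.
The suffix "A" (1 node) is used only by "CCATCACGA"; the node for "CCATCACG" still has the child "G", so pruning stops there.
Nodes removed: 1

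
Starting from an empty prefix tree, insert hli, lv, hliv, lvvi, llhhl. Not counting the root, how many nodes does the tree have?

Trace insertions, counting only characters that open a new branch:
  "hli" → 3 new (h, l, i)
  "lv" → 2 new (l, v)
  "hliv" → prefix "hli" already present; 1 new (v)
  "lvvi" → prefix "lv" already present; 2 new (v, i)
  "llhhl" → prefix "l" already present; 4 new (l, h, h, l)
Total nodes = 3 + 2 + 1 + 2 + 4 = 12

12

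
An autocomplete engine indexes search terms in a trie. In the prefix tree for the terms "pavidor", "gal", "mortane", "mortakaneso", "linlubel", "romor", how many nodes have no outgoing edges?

6

A leaf is a node with no children — equivalently, the end of a word that is not a proper prefix of any other stored word.
Those words: "gal", "linlubel", "mortakaneso", "mortane", "pavidor", "romor"
Leaf count: 6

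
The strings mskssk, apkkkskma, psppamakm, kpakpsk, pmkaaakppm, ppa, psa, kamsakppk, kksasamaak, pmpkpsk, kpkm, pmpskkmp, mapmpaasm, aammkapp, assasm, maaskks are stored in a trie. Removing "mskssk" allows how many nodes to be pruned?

After clearing the end-marker at "mskssk", prune upward until reaching a node still needed by another word.
The suffix "skssk" (5 nodes) is used only by "mskssk"; the node for "m" still has the child "a", so pruning stops there.
Nodes removed: 5

5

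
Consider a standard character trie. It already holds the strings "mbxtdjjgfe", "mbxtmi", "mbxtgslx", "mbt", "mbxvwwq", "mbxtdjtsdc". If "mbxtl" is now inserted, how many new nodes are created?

The longest prefix of "mbxtl" already in the trie is "mbxt" (length 4).
So 5 − 4 = 1 new nodes.

1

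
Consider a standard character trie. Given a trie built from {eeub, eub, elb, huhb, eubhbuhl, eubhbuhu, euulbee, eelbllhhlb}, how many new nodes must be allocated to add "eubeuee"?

"eub" is already a path in the trie; the remaining "euee" must be added.
So 7 − 3 = 4 new nodes.

4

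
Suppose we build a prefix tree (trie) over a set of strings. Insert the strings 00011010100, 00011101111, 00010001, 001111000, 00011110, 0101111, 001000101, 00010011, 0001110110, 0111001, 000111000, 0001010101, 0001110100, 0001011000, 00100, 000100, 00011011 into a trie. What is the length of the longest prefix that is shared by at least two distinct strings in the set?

9

The deepest shared node is where two words last agree before diverging.
e.g. "0001110110" and "00011101111" share the prefix "000111011" of length 9; no pair shares a longer one.
Longest shared-prefix length: 9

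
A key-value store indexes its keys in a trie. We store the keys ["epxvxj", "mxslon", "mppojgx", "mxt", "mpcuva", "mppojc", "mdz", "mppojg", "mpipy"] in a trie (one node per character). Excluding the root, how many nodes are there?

Trie structure (* marks end of a word):
(root)
├─ e
│  └─ p
│     └─ x
│        └─ v
│           └─ x
│              └─ j *
└─ m
   ├─ d
   │  └─ z *
   ├─ p
   │  ├─ c
   │  │  └─ u
   │  │     └─ v
   │  │        └─ a *
   │  ├─ i
   │  │  └─ p
   │  │     └─ y *
   │  └─ p
   │     └─ o
   │        └─ j
   │           ├─ c *
   │           └─ g *
   │              └─ x *
   └─ x
      ├─ s
      │  └─ l
      │     └─ o
      │        └─ n *
      └─ t *
Counting every labelled node above: 29.

29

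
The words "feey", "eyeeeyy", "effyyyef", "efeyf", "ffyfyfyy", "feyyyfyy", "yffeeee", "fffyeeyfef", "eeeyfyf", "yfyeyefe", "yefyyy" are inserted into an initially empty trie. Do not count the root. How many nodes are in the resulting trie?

Trace insertions, counting only characters that open a new branch:
  "feey" → 4 new (f, e, e, y)
  "eyeeeyy" → 7 new (e, y, e, e, e, y, y)
  "effyyyef" → prefix "e" already present; 7 new (f, f, y, y, y, e, f)
  "efeyf" → prefix "ef" already present; 3 new (e, y, f)
  "ffyfyfyy" → prefix "f" already present; 7 new (f, y, f, y, f, y, y)
  "feyyyfyy" → prefix "fe" already present; 6 new (y, y, y, f, y, y)
  "yffeeee" → 7 new (y, f, f, e, e, e, e)
  "fffyeeyfef" → prefix "ff" already present; 8 new (f, y, e, e, y, f, e, f)
  "eeeyfyf" → prefix "e" already present; 6 new (e, e, y, f, y, f)
  "yfyeyefe" → prefix "yf" already present; 6 new (y, e, y, e, f, e)
  "yefyyy" → prefix "y" already present; 5 new (e, f, y, y, y)
Total nodes = 4 + 7 + 7 + 3 + 7 + 6 + 7 + 8 + 6 + 6 + 5 = 66

66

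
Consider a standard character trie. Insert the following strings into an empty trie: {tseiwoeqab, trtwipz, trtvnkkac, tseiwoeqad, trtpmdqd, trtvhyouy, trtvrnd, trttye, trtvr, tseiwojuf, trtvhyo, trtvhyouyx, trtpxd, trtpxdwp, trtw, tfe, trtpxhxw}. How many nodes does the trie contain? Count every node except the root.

Count nodes per top-level branch (shared prefixes stored once):
  't'-branch (tfe, trtpmdqd, trtpxd, trtpxdwp, trtpxhxw, trttye, trtvhyo, trtvhyouy, trtvhyouyx, trtvnkkac, trtvr, trtvrnd, trtw, trtwipz, tseiwoeqab, tseiwoeqad, tseiwojuf): 52 nodes
Sum: 52

52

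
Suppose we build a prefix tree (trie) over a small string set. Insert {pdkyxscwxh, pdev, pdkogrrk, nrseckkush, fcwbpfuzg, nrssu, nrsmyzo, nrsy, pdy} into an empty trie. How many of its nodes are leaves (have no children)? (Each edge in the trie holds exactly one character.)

9

A leaf is a node with no children — equivalently, the end of a word that is not a proper prefix of any other stored word.
Those words: "fcwbpfuzg", "nrseckkush", "nrsmyzo", "nrssu", "nrsy", "pdev", "pdkogrrk", "pdkyxscwxh", "pdy"
Leaf count: 9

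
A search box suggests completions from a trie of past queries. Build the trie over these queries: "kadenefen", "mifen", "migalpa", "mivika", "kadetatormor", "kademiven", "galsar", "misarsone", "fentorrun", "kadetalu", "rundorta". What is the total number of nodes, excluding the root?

68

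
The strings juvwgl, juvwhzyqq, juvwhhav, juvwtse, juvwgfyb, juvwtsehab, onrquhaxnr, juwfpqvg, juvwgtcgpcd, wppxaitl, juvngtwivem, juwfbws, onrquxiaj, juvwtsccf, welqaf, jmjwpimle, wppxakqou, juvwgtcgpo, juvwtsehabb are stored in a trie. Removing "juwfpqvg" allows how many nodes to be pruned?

4

Walk "juwfpqvg" from the leaf back toward the root, removing each node that no remaining word uses.
The suffix "pqvg" (4 nodes) is used only by "juwfpqvg"; the node for "juwf" still has the child "b", so pruning stops there.
Nodes removed: 4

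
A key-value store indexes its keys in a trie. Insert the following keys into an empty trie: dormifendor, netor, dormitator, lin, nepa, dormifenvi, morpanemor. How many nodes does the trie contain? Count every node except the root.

38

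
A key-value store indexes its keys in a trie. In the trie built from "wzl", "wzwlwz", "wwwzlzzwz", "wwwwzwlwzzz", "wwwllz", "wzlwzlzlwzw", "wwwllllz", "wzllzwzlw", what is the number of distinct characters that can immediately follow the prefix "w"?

2

Walk "w" from the root, arriving at one node.
Distinct next characters after "w": w, z.
That node has 2 child edges.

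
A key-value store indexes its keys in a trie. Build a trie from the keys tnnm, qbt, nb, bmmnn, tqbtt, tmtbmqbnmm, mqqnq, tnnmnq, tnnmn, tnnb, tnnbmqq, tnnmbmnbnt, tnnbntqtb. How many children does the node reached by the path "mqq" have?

1

Follow the path "mqq" to its node, then look at its outgoing edges.
Characters that immediately follow "mqq" among the stored strings: {n}.
That node has 1 child edge.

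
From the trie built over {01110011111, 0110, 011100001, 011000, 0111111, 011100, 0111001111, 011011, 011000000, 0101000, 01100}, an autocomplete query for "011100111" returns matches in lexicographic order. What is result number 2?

Words with prefix "011100111", in lexicographic order: "0111001111", "01110011111"
The 2nd is 01110011111.

01110011111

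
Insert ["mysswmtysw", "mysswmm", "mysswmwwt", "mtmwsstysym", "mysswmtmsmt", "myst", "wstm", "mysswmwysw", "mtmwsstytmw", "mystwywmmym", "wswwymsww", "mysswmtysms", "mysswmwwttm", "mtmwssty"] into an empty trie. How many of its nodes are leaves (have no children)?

Leaves are exactly the stored words that no other stored word extends.
Those words: "mtmwsstysym", "mtmwsstytmw", "mysswmm", "mysswmtmsmt", "mysswmtysms", "mysswmtysw", "mysswmwwttm", "mysswmwysw", "mystwywmmym", "wstm", "wswwymsww"
Leaf count: 11

11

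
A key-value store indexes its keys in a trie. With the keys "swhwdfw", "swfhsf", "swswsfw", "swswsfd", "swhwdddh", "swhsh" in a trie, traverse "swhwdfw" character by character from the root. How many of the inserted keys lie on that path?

1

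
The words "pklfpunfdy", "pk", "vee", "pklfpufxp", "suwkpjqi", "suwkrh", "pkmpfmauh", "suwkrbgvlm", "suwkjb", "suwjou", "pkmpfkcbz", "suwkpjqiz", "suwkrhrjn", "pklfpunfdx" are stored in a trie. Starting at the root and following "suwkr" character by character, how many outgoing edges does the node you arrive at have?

Follow the path "suwkr" to its node, then look at its outgoing edges.
Distinct next characters after "suwkr": b, h.
That node has 2 child edges.

2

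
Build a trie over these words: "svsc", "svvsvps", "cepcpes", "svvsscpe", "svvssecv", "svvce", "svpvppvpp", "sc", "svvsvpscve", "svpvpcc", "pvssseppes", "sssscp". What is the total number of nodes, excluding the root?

53

Count nodes per top-level branch (shared prefixes stored once):
  'c'-branch (cepcpes): 7 nodes
  'p'-branch (pvssseppes): 10 nodes
  's'-branch (sc, sssscp, svpvpcc, svpvppvpp, svsc, svvce, svvsscpe, svvssecv, svvsvps, svvsvpscve): 36 nodes
Sum: 53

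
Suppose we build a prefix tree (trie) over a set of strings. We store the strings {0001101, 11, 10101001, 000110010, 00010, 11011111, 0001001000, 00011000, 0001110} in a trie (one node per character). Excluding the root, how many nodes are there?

Trace insertions, counting only characters that open a new branch:
  "0001101" → 7 new (0, 0, 0, 1, 1, 0, 1)
  "11" → 2 new (1, 1)
  "10101001" → prefix "1" already present; 7 new (0, 1, 0, 1, 0, 0, 1)
  "000110010" → prefix "000110" already present; 3 new (0, 1, 0)
  "00010" → prefix "0001" already present; 1 new (0)
  "11011111" → prefix "11" already present; 6 new (0, 1, 1, 1, 1, 1)
  "0001001000" → prefix "00010" already present; 5 new (0, 1, 0, 0, 0)
  "00011000" → prefix "0001100" already present; 1 new (0)
  "0001110" → prefix "00011" already present; 2 new (1, 0)
Total nodes = 7 + 2 + 7 + 3 + 1 + 6 + 5 + 1 + 2 = 34

34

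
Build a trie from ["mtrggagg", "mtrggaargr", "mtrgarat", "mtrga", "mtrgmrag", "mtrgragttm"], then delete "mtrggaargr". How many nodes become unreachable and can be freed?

After clearing the end-marker at "mtrggaargr", prune upward until reaching a node still needed by another word.
The suffix "argr" (4 nodes) is used only by "mtrggaargr"; the node for "mtrgga" still has the child "g", so pruning stops there.
Nodes removed: 4

4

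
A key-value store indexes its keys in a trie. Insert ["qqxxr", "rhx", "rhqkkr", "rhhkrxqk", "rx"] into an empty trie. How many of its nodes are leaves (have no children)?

Leaves are exactly the stored words that no other stored word extends.
Those words: "qqxxr", "rhhkrxqk", "rhqkkr", "rhx", "rx"
Leaf count: 5

5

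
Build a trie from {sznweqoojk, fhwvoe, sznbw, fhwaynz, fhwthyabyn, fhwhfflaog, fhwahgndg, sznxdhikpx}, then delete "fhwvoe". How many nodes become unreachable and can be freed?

3

After clearing the end-marker at "fhwvoe", prune upward until reaching a node still needed by another word.
The suffix "voe" (3 nodes) is used only by "fhwvoe"; the node for "fhw" still has the child "a", so pruning stops there.
Nodes removed: 3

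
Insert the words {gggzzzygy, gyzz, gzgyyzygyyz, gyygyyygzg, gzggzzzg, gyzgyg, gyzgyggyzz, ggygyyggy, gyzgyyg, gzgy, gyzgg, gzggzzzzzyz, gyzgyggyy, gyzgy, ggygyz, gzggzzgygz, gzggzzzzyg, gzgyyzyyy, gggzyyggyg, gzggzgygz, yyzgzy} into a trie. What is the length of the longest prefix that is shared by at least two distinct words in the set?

Equivalently: take the maximum, over all pairs, of their longest common prefix length.
"gyzgyggyy" and "gyzgyggyzz" agree on "gyzgyggy" (8 characters) before diverging; nothing deeper is shared.
Longest shared-prefix length: 8

8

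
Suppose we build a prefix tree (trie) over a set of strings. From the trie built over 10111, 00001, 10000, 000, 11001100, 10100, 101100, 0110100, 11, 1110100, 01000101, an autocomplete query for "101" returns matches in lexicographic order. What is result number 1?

Filter for "101…" and sort: "10100", "101100", "10111"
Position 1: 10100

10100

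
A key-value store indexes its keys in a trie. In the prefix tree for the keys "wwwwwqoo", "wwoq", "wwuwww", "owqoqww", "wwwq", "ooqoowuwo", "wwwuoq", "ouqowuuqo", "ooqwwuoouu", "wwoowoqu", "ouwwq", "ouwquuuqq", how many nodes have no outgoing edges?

Leaves are exactly the stored words that no other stored word extends.
Those words: "ooqoowuwo", "ooqwwuoouu", "ouqowuuqo", "ouwquuuqq", "ouwwq", "owqoqww", "wwoowoqu", "wwoq", "wwuwww", "wwwq", "wwwuoq", "wwwwwqoo"
Leaf count: 12

12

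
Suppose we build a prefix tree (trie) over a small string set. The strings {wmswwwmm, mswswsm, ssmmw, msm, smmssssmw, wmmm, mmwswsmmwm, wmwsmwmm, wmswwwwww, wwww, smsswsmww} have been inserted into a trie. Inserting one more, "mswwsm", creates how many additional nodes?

3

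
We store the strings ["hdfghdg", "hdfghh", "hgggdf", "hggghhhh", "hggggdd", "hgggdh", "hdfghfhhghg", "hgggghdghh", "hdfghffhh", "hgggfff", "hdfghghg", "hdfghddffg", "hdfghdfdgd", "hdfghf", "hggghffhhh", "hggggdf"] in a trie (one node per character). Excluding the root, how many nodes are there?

55

For each word, the new-node count is its length minus the longest prefix already in the trie:
  "hdfghdg" → 7 new (h, d, f, g, h, d, g)
  "hdfghh" → prefix "hdfgh" already present; 1 new (h)
  "hgggdf" → prefix "h" already present; 5 new (g, g, g, d, f)
  "hggghhhh" → prefix "hggg" already present; 4 new (h, h, h, h)
  "hggggdd" → prefix "hggg" already present; 3 new (g, d, d)
  "hgggdh" → prefix "hgggd" already present; 1 new (h)
  "hdfghfhhghg" → prefix "hdfgh" already present; 6 new (f, h, h, g, h, g)
  "hgggghdghh" → prefix "hgggg" already present; 5 new (h, d, g, h, h)
  "hdfghffhh" → prefix "hdfghf" already present; 3 new (f, h, h)
  "hgggfff" → prefix "hggg" already present; 3 new (f, f, f)
  "hdfghghg" → prefix "hdfgh" already present; 3 new (g, h, g)
  "hdfghddffg" → prefix "hdfghd" already present; 4 new (d, f, f, g)
  "hdfghdfdgd" → prefix "hdfghd" already present; 4 new (f, d, g, d)
  "hdfghf" → prefix "hdfghf" already present; 0 new (none)
  "hggghffhhh" → prefix "hgggh" already present; 5 new (f, f, h, h, h)
  "hggggdf" → prefix "hggggd" already present; 1 new (f)
Total nodes = 7 + 1 + 5 + 4 + 3 + 1 + 6 + 5 + 3 + 3 + 3 + 4 + 4 + 0 + 5 + 1 = 55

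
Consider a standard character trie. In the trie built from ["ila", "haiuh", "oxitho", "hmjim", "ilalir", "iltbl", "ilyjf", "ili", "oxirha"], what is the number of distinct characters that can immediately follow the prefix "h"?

Walk "h" from the root, arriving at one node.
Distinct next characters after "h": a, m.
That node has 2 child edges.

2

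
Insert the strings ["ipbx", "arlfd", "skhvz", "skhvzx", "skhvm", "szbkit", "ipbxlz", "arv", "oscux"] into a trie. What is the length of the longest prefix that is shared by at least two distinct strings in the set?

Look for the deepest trie node that still has at least two words in its subtree.
e.g. "skhvz" and "skhvzx" share the prefix "skhvz" of length 5; no pair shares a longer one.
Longest shared-prefix length: 5

5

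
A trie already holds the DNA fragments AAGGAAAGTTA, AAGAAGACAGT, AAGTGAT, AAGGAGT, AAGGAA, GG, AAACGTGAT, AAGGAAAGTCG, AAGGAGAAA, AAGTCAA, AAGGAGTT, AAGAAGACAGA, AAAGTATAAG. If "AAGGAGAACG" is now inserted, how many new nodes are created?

2

"AAGGAGAA" is already a path in the trie; the remaining "CG" must be added.
Each of the 2 remaining characters creates one node.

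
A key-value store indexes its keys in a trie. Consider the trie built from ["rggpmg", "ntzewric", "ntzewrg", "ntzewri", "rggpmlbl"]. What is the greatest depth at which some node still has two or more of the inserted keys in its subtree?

The deepest shared node is where two words last agree before diverging.
e.g. "ntzewri" and "ntzewric" share the prefix "ntzewri" of length 7; no pair shares a longer one.
Longest shared-prefix length: 7

7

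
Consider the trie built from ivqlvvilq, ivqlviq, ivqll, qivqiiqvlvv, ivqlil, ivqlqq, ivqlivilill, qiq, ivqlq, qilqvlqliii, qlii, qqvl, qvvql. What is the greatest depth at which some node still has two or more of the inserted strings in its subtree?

5

Equivalently: take the maximum, over all pairs, of their longest common prefix length.
"ivqlil" and "ivqlivilill" agree on "ivqli" (5 characters) before diverging; nothing deeper is shared.
Longest shared-prefix length: 5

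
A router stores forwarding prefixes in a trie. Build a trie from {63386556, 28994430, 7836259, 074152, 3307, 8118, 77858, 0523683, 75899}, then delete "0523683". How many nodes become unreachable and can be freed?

6

Walk "0523683" from the leaf back toward the root, removing each node that no remaining word uses.
The suffix "523683" (6 nodes) is used only by "0523683"; the node for "0" still has the child "7", so pruning stops there.
Nodes removed: 6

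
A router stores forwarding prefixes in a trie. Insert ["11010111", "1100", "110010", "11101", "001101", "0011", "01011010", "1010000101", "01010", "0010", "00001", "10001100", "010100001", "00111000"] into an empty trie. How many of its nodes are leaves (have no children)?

Leaves are exactly the stored words that no other stored word extends.
Those words: "00001", "0010", "001101", "00111000", "010100001", "01011010", "10001100", "1010000101", "110010", "11010111", "11101"
Leaf count: 11

11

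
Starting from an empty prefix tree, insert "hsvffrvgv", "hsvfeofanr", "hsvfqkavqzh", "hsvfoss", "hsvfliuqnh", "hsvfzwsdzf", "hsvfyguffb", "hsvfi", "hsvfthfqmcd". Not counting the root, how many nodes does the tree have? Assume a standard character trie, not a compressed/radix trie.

Insert word by word; a character creates a node only if that edge doesn't already exist:
  "hsvffrvgv" → 9 new (h, s, v, f, f, r, v, g, v)
  "hsvfeofanr" → prefix "hsvf" already present; 6 new (e, o, f, a, n, r)
  "hsvfqkavqzh" → prefix "hsvf" already present; 7 new (q, k, a, v, q, z, h)
  "hsvfoss" → prefix "hsvf" already present; 3 new (o, s, s)
  "hsvfliuqnh" → prefix "hsvf" already present; 6 new (l, i, u, q, n, h)
  "hsvfzwsdzf" → prefix "hsvf" already present; 6 new (z, w, s, d, z, f)
  "hsvfyguffb" → prefix "hsvf" already present; 6 new (y, g, u, f, f, b)
  "hsvfi" → prefix "hsvf" already present; 1 new (i)
  "hsvfthfqmcd" → prefix "hsvf" already present; 7 new (t, h, f, q, m, c, d)
Total nodes = 9 + 6 + 7 + 3 + 6 + 6 + 6 + 1 + 7 = 51

51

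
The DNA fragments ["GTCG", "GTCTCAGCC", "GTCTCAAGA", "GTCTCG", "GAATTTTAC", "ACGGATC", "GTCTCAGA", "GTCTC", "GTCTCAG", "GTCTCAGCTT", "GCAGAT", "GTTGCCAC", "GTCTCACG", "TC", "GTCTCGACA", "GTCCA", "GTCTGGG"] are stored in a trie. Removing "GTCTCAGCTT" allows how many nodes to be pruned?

2

Walk "GTCTCAGCTT" from the leaf back toward the root, removing each node that no remaining word uses.
The suffix "TT" (2 nodes) is used only by "GTCTCAGCTT"; the node for "GTCTCAGC" still has the child "C", so pruning stops there.
Nodes removed: 2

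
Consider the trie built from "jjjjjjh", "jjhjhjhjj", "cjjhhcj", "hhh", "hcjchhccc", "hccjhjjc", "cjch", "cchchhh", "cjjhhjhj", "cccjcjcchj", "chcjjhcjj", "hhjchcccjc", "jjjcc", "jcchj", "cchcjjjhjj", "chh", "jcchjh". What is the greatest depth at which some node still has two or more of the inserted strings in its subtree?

5

The deepest shared node is where two words last agree before diverging.
e.g. "cjjhhcj" and "cjjhhjhj" share the prefix "cjjhh" of length 5; no pair shares a longer one.
Longest shared-prefix length: 5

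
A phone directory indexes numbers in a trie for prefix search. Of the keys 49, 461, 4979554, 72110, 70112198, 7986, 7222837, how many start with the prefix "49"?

2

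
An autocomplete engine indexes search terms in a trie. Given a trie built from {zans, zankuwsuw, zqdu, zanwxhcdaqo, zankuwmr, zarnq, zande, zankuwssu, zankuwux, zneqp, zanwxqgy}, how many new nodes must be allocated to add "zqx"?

1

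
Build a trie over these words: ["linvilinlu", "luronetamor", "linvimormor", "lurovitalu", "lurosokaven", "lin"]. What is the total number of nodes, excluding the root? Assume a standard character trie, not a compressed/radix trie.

Count nodes per top-level branch (shared prefixes stored once):
  'l'-branch (lin, linvilinlu, linvimormor, luronetamor, lurosokaven, lurovitalu): 39 nodes
Sum: 39

39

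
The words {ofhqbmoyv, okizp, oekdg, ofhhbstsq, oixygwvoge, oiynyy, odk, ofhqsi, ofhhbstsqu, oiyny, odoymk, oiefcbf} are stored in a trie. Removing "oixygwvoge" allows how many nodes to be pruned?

A node on "oixygwvoge"'s path can go only if nothing else ends at it or branches off below it.
The suffix "xygwvoge" (8 nodes) is used only by "oixygwvoge"; the node for "oi" still has the child "y", so pruning stops there.
Nodes removed: 8

8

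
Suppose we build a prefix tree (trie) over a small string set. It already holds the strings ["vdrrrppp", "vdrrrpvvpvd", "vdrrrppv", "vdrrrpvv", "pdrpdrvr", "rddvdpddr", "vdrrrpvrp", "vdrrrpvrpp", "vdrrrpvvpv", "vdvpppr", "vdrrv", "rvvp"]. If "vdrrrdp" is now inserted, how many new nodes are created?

Walking "vdrrrdp" from the root, the first 5 characters ("vdrrr") follow existing edges; "d" is the first miss.
New nodes needed: |"vdrrrdp"| − 5 = 7 − 5 = 2.

2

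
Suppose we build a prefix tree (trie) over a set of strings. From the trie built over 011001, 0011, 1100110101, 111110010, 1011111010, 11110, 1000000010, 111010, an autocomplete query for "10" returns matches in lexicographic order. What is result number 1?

Filter for "10…" and sort: "1000000010", "1011111010"
Position 1: 1000000010

1000000010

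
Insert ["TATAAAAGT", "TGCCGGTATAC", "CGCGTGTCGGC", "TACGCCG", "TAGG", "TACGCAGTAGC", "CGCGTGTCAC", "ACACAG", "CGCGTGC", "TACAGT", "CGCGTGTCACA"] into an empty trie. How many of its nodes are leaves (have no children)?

A leaf is a node with no children — equivalently, the end of a word that is not a proper prefix of any other stored word.
Those words: "ACACAG", "CGCGTGC", "CGCGTGTCACA", "CGCGTGTCGGC", "TACAGT", "TACGCAGTAGC", "TACGCCG", "TAGG", "TATAAAAGT", "TGCCGGTATAC"
Leaf count: 10

10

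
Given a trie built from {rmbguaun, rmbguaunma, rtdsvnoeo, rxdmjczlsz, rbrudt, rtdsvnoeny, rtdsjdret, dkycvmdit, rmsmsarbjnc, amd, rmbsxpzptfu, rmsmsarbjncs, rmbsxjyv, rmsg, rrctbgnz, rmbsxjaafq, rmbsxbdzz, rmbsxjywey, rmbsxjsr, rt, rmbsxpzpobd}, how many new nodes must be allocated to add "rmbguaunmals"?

2

"rmbguaunma" is already a path in the trie; the remaining "ls" must be added.
Each of the 2 remaining characters creates one node.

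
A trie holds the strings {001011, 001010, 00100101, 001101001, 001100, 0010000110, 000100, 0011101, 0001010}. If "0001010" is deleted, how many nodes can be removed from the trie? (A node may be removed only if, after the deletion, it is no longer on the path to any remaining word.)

2

A node on "0001010"'s path can go only if nothing else ends at it or branches off below it.
The suffix "10" (2 nodes) is used only by "0001010"; the node for "00010" still has the child "0", so pruning stops there.
Nodes removed: 2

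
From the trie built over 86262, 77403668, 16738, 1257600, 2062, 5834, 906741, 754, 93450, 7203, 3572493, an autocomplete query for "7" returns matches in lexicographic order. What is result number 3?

77403668

Words with prefix "7", in lexicographic order: "7203", "754", "77403668"
Position 3: 77403668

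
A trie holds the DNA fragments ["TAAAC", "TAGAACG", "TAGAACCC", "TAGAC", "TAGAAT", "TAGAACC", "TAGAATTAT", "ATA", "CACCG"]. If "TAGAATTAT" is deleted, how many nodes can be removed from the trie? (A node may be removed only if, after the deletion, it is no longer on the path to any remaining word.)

3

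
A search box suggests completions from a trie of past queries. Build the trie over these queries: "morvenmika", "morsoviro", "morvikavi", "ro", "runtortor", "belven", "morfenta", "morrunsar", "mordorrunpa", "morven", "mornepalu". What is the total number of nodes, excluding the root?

62

For each word, the new-node count is its length minus the longest prefix already in the trie:
  "morvenmika" → 10 new (m, o, r, v, e, n, m, i, k, a)
  "morsoviro" → prefix "mor" already present; 6 new (s, o, v, i, r, o)
  "morvikavi" → prefix "morv" already present; 5 new (i, k, a, v, i)
  "ro" → 2 new (r, o)
  "runtortor" → prefix "r" already present; 8 new (u, n, t, o, r, t, o, r)
  "belven" → 6 new (b, e, l, v, e, n)
  "morfenta" → prefix "mor" already present; 5 new (f, e, n, t, a)
  "morrunsar" → prefix "mor" already present; 6 new (r, u, n, s, a, r)
  "mordorrunpa" → prefix "mor" already present; 8 new (d, o, r, r, u, n, p, a)
  "morven" → prefix "morven" already present; 0 new (none)
  "mornepalu" → prefix "mor" already present; 6 new (n, e, p, a, l, u)
Total nodes = 10 + 6 + 5 + 2 + 8 + 6 + 5 + 6 + 8 + 0 + 6 = 62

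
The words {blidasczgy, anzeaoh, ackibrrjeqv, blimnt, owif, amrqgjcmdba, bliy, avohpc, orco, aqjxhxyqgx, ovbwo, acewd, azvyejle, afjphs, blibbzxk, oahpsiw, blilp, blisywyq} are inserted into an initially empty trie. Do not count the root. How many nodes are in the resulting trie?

Count nodes per top-level branch (shared prefixes stored once):
  'a'-branch (acewd, ackibrrjeqv, afjphs, amrqgjcmdba, anzeaoh, aqjxhxyqgx, avohpc, azvyejle): 56 nodes
  'b'-branch (blibbzxk, blidasczgy, blilp, blimnt, blisywyq, bliy): 26 nodes
  'o'-branch (oahpsiw, orco, ovbwo, owif): 17 nodes
Sum: 99

99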